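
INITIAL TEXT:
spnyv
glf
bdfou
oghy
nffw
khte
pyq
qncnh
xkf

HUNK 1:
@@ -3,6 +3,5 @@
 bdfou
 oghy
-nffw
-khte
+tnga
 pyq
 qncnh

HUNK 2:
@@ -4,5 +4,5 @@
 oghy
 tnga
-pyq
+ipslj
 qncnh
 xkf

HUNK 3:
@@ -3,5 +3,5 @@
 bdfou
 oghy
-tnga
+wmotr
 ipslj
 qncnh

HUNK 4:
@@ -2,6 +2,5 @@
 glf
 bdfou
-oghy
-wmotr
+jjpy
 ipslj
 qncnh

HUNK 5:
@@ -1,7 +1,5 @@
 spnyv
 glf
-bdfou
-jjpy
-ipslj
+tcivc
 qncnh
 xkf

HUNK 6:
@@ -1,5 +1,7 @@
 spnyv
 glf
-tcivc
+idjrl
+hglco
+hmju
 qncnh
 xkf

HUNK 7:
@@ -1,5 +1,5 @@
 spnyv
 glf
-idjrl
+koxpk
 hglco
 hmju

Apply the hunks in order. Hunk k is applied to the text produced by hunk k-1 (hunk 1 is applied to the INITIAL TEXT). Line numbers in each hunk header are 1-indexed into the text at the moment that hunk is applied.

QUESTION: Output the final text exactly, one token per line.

Hunk 1: at line 3 remove [nffw,khte] add [tnga] -> 8 lines: spnyv glf bdfou oghy tnga pyq qncnh xkf
Hunk 2: at line 4 remove [pyq] add [ipslj] -> 8 lines: spnyv glf bdfou oghy tnga ipslj qncnh xkf
Hunk 3: at line 3 remove [tnga] add [wmotr] -> 8 lines: spnyv glf bdfou oghy wmotr ipslj qncnh xkf
Hunk 4: at line 2 remove [oghy,wmotr] add [jjpy] -> 7 lines: spnyv glf bdfou jjpy ipslj qncnh xkf
Hunk 5: at line 1 remove [bdfou,jjpy,ipslj] add [tcivc] -> 5 lines: spnyv glf tcivc qncnh xkf
Hunk 6: at line 1 remove [tcivc] add [idjrl,hglco,hmju] -> 7 lines: spnyv glf idjrl hglco hmju qncnh xkf
Hunk 7: at line 1 remove [idjrl] add [koxpk] -> 7 lines: spnyv glf koxpk hglco hmju qncnh xkf

Answer: spnyv
glf
koxpk
hglco
hmju
qncnh
xkf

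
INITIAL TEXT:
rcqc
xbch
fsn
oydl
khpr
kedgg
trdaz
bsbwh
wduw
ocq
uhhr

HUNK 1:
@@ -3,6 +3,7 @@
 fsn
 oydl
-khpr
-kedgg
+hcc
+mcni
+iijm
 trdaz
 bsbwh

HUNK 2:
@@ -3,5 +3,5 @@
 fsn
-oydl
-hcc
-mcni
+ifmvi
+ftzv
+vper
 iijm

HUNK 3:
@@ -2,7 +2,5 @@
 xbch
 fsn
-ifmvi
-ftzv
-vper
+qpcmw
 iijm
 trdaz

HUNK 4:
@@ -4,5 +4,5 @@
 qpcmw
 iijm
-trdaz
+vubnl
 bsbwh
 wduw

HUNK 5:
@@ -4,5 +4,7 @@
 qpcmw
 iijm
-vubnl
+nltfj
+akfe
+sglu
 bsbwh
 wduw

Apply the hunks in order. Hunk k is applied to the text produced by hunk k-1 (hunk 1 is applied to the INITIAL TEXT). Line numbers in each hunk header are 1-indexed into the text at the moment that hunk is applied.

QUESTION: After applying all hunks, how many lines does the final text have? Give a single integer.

Hunk 1: at line 3 remove [khpr,kedgg] add [hcc,mcni,iijm] -> 12 lines: rcqc xbch fsn oydl hcc mcni iijm trdaz bsbwh wduw ocq uhhr
Hunk 2: at line 3 remove [oydl,hcc,mcni] add [ifmvi,ftzv,vper] -> 12 lines: rcqc xbch fsn ifmvi ftzv vper iijm trdaz bsbwh wduw ocq uhhr
Hunk 3: at line 2 remove [ifmvi,ftzv,vper] add [qpcmw] -> 10 lines: rcqc xbch fsn qpcmw iijm trdaz bsbwh wduw ocq uhhr
Hunk 4: at line 4 remove [trdaz] add [vubnl] -> 10 lines: rcqc xbch fsn qpcmw iijm vubnl bsbwh wduw ocq uhhr
Hunk 5: at line 4 remove [vubnl] add [nltfj,akfe,sglu] -> 12 lines: rcqc xbch fsn qpcmw iijm nltfj akfe sglu bsbwh wduw ocq uhhr
Final line count: 12

Answer: 12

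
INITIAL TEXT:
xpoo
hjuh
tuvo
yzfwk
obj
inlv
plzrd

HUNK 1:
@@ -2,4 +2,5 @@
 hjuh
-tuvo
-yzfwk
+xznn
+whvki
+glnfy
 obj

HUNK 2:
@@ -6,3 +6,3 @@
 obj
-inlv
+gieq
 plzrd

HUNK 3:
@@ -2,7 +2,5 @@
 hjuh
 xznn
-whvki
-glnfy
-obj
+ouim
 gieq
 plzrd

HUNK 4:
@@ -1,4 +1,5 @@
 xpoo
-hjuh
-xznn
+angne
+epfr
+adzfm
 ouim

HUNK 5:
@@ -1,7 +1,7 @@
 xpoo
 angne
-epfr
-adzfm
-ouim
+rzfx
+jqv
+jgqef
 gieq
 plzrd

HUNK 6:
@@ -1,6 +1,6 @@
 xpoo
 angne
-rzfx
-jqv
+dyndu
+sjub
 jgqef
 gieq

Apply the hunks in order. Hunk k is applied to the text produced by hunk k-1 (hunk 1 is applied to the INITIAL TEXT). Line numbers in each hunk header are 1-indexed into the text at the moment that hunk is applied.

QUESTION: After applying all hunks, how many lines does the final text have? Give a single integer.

Hunk 1: at line 2 remove [tuvo,yzfwk] add [xznn,whvki,glnfy] -> 8 lines: xpoo hjuh xznn whvki glnfy obj inlv plzrd
Hunk 2: at line 6 remove [inlv] add [gieq] -> 8 lines: xpoo hjuh xznn whvki glnfy obj gieq plzrd
Hunk 3: at line 2 remove [whvki,glnfy,obj] add [ouim] -> 6 lines: xpoo hjuh xznn ouim gieq plzrd
Hunk 4: at line 1 remove [hjuh,xznn] add [angne,epfr,adzfm] -> 7 lines: xpoo angne epfr adzfm ouim gieq plzrd
Hunk 5: at line 1 remove [epfr,adzfm,ouim] add [rzfx,jqv,jgqef] -> 7 lines: xpoo angne rzfx jqv jgqef gieq plzrd
Hunk 6: at line 1 remove [rzfx,jqv] add [dyndu,sjub] -> 7 lines: xpoo angne dyndu sjub jgqef gieq plzrd
Final line count: 7

Answer: 7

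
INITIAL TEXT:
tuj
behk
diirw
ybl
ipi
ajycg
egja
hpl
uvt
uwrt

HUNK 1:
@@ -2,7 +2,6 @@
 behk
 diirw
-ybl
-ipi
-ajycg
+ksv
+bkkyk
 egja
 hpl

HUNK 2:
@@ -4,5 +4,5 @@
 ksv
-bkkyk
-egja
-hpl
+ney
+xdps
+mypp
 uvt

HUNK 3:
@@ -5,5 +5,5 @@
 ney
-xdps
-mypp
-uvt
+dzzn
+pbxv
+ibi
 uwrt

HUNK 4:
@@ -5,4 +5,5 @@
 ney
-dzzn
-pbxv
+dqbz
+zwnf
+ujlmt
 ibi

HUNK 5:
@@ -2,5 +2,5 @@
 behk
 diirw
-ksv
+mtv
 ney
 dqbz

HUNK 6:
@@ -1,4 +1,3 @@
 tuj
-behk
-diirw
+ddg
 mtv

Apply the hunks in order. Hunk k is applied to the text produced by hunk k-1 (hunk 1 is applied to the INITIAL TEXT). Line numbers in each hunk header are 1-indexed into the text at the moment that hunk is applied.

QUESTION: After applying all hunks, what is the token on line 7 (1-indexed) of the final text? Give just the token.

Hunk 1: at line 2 remove [ybl,ipi,ajycg] add [ksv,bkkyk] -> 9 lines: tuj behk diirw ksv bkkyk egja hpl uvt uwrt
Hunk 2: at line 4 remove [bkkyk,egja,hpl] add [ney,xdps,mypp] -> 9 lines: tuj behk diirw ksv ney xdps mypp uvt uwrt
Hunk 3: at line 5 remove [xdps,mypp,uvt] add [dzzn,pbxv,ibi] -> 9 lines: tuj behk diirw ksv ney dzzn pbxv ibi uwrt
Hunk 4: at line 5 remove [dzzn,pbxv] add [dqbz,zwnf,ujlmt] -> 10 lines: tuj behk diirw ksv ney dqbz zwnf ujlmt ibi uwrt
Hunk 5: at line 2 remove [ksv] add [mtv] -> 10 lines: tuj behk diirw mtv ney dqbz zwnf ujlmt ibi uwrt
Hunk 6: at line 1 remove [behk,diirw] add [ddg] -> 9 lines: tuj ddg mtv ney dqbz zwnf ujlmt ibi uwrt
Final line 7: ujlmt

Answer: ujlmt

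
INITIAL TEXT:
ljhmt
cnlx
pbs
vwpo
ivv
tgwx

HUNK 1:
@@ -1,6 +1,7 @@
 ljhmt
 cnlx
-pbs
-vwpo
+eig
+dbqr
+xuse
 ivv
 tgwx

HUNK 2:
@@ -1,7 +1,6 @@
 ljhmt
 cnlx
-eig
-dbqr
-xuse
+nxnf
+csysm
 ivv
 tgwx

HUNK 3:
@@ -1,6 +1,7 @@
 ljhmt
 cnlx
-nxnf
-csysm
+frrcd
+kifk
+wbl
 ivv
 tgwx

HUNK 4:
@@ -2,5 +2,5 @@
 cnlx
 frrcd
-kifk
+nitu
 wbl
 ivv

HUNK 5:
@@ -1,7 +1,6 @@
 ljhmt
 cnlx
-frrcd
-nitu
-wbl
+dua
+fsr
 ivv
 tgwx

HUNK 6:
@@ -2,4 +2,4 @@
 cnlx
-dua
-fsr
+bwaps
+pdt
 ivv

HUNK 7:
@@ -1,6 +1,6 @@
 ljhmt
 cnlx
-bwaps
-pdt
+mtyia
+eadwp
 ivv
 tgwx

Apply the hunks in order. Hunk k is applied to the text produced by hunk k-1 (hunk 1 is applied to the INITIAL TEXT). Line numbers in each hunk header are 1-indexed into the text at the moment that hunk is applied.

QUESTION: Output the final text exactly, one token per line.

Answer: ljhmt
cnlx
mtyia
eadwp
ivv
tgwx

Derivation:
Hunk 1: at line 1 remove [pbs,vwpo] add [eig,dbqr,xuse] -> 7 lines: ljhmt cnlx eig dbqr xuse ivv tgwx
Hunk 2: at line 1 remove [eig,dbqr,xuse] add [nxnf,csysm] -> 6 lines: ljhmt cnlx nxnf csysm ivv tgwx
Hunk 3: at line 1 remove [nxnf,csysm] add [frrcd,kifk,wbl] -> 7 lines: ljhmt cnlx frrcd kifk wbl ivv tgwx
Hunk 4: at line 2 remove [kifk] add [nitu] -> 7 lines: ljhmt cnlx frrcd nitu wbl ivv tgwx
Hunk 5: at line 1 remove [frrcd,nitu,wbl] add [dua,fsr] -> 6 lines: ljhmt cnlx dua fsr ivv tgwx
Hunk 6: at line 2 remove [dua,fsr] add [bwaps,pdt] -> 6 lines: ljhmt cnlx bwaps pdt ivv tgwx
Hunk 7: at line 1 remove [bwaps,pdt] add [mtyia,eadwp] -> 6 lines: ljhmt cnlx mtyia eadwp ivv tgwx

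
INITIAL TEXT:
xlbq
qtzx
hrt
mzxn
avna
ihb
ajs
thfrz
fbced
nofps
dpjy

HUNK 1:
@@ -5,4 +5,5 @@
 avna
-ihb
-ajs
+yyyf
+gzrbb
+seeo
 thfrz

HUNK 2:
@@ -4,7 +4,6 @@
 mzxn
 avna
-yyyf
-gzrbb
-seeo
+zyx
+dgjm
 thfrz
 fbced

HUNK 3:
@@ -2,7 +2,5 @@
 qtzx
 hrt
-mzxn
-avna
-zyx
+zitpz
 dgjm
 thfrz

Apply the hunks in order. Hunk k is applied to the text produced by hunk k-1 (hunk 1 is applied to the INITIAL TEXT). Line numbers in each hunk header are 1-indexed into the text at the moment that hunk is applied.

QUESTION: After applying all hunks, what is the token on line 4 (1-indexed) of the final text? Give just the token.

Hunk 1: at line 5 remove [ihb,ajs] add [yyyf,gzrbb,seeo] -> 12 lines: xlbq qtzx hrt mzxn avna yyyf gzrbb seeo thfrz fbced nofps dpjy
Hunk 2: at line 4 remove [yyyf,gzrbb,seeo] add [zyx,dgjm] -> 11 lines: xlbq qtzx hrt mzxn avna zyx dgjm thfrz fbced nofps dpjy
Hunk 3: at line 2 remove [mzxn,avna,zyx] add [zitpz] -> 9 lines: xlbq qtzx hrt zitpz dgjm thfrz fbced nofps dpjy
Final line 4: zitpz

Answer: zitpz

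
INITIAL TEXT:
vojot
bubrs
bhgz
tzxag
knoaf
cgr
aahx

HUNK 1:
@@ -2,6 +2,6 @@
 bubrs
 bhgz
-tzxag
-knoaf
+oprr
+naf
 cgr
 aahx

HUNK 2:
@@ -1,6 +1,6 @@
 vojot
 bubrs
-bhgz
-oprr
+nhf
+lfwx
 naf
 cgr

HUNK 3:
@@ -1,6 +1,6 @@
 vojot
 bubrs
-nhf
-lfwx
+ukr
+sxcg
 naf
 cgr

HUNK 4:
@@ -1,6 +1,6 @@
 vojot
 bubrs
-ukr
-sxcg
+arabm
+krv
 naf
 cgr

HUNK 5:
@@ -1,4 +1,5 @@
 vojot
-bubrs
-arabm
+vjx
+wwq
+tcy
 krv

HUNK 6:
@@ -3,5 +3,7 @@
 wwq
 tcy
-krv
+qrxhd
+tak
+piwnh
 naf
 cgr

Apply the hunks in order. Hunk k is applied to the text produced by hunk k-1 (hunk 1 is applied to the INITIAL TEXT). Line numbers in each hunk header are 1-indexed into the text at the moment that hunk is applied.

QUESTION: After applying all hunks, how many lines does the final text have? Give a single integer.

Hunk 1: at line 2 remove [tzxag,knoaf] add [oprr,naf] -> 7 lines: vojot bubrs bhgz oprr naf cgr aahx
Hunk 2: at line 1 remove [bhgz,oprr] add [nhf,lfwx] -> 7 lines: vojot bubrs nhf lfwx naf cgr aahx
Hunk 3: at line 1 remove [nhf,lfwx] add [ukr,sxcg] -> 7 lines: vojot bubrs ukr sxcg naf cgr aahx
Hunk 4: at line 1 remove [ukr,sxcg] add [arabm,krv] -> 7 lines: vojot bubrs arabm krv naf cgr aahx
Hunk 5: at line 1 remove [bubrs,arabm] add [vjx,wwq,tcy] -> 8 lines: vojot vjx wwq tcy krv naf cgr aahx
Hunk 6: at line 3 remove [krv] add [qrxhd,tak,piwnh] -> 10 lines: vojot vjx wwq tcy qrxhd tak piwnh naf cgr aahx
Final line count: 10

Answer: 10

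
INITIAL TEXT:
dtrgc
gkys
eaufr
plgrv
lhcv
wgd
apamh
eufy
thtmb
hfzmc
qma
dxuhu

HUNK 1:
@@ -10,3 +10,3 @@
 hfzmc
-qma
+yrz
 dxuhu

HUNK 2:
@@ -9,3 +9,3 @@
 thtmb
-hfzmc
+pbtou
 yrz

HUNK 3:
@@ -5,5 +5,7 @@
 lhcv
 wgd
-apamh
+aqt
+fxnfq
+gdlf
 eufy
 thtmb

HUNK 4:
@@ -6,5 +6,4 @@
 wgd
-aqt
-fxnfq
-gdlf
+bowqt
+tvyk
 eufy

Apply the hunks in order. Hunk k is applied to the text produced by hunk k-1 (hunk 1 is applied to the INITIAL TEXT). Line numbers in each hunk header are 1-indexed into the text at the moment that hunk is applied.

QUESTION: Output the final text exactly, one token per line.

Hunk 1: at line 10 remove [qma] add [yrz] -> 12 lines: dtrgc gkys eaufr plgrv lhcv wgd apamh eufy thtmb hfzmc yrz dxuhu
Hunk 2: at line 9 remove [hfzmc] add [pbtou] -> 12 lines: dtrgc gkys eaufr plgrv lhcv wgd apamh eufy thtmb pbtou yrz dxuhu
Hunk 3: at line 5 remove [apamh] add [aqt,fxnfq,gdlf] -> 14 lines: dtrgc gkys eaufr plgrv lhcv wgd aqt fxnfq gdlf eufy thtmb pbtou yrz dxuhu
Hunk 4: at line 6 remove [aqt,fxnfq,gdlf] add [bowqt,tvyk] -> 13 lines: dtrgc gkys eaufr plgrv lhcv wgd bowqt tvyk eufy thtmb pbtou yrz dxuhu

Answer: dtrgc
gkys
eaufr
plgrv
lhcv
wgd
bowqt
tvyk
eufy
thtmb
pbtou
yrz
dxuhu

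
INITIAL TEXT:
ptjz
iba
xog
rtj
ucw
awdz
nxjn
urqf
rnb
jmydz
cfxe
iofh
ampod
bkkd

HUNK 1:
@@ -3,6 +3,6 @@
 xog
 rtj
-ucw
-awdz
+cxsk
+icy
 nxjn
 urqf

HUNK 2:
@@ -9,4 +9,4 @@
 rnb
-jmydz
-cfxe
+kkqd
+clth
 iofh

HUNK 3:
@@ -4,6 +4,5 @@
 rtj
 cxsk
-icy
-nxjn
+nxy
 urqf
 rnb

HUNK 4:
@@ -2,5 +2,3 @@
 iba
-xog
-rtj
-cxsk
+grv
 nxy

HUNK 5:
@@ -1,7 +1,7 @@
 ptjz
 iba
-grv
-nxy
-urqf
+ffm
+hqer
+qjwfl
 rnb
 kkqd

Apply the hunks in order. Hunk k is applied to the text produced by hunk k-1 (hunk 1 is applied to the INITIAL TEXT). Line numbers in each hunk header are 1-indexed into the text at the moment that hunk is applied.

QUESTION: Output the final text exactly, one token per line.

Hunk 1: at line 3 remove [ucw,awdz] add [cxsk,icy] -> 14 lines: ptjz iba xog rtj cxsk icy nxjn urqf rnb jmydz cfxe iofh ampod bkkd
Hunk 2: at line 9 remove [jmydz,cfxe] add [kkqd,clth] -> 14 lines: ptjz iba xog rtj cxsk icy nxjn urqf rnb kkqd clth iofh ampod bkkd
Hunk 3: at line 4 remove [icy,nxjn] add [nxy] -> 13 lines: ptjz iba xog rtj cxsk nxy urqf rnb kkqd clth iofh ampod bkkd
Hunk 4: at line 2 remove [xog,rtj,cxsk] add [grv] -> 11 lines: ptjz iba grv nxy urqf rnb kkqd clth iofh ampod bkkd
Hunk 5: at line 1 remove [grv,nxy,urqf] add [ffm,hqer,qjwfl] -> 11 lines: ptjz iba ffm hqer qjwfl rnb kkqd clth iofh ampod bkkd

Answer: ptjz
iba
ffm
hqer
qjwfl
rnb
kkqd
clth
iofh
ampod
bkkd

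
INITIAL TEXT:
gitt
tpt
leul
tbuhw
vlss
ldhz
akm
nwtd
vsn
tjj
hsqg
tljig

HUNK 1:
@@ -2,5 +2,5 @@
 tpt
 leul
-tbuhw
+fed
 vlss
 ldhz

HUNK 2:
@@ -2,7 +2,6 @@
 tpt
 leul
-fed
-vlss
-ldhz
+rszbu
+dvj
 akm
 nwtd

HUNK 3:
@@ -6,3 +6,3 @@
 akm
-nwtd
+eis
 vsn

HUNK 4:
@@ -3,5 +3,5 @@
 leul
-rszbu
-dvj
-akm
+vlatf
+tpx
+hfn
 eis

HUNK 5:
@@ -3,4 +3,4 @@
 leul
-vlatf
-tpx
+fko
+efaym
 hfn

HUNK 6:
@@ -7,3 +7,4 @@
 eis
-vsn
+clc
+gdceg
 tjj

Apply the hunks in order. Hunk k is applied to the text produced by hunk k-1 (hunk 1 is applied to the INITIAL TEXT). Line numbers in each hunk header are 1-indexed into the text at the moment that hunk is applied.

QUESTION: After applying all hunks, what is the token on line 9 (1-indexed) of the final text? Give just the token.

Hunk 1: at line 2 remove [tbuhw] add [fed] -> 12 lines: gitt tpt leul fed vlss ldhz akm nwtd vsn tjj hsqg tljig
Hunk 2: at line 2 remove [fed,vlss,ldhz] add [rszbu,dvj] -> 11 lines: gitt tpt leul rszbu dvj akm nwtd vsn tjj hsqg tljig
Hunk 3: at line 6 remove [nwtd] add [eis] -> 11 lines: gitt tpt leul rszbu dvj akm eis vsn tjj hsqg tljig
Hunk 4: at line 3 remove [rszbu,dvj,akm] add [vlatf,tpx,hfn] -> 11 lines: gitt tpt leul vlatf tpx hfn eis vsn tjj hsqg tljig
Hunk 5: at line 3 remove [vlatf,tpx] add [fko,efaym] -> 11 lines: gitt tpt leul fko efaym hfn eis vsn tjj hsqg tljig
Hunk 6: at line 7 remove [vsn] add [clc,gdceg] -> 12 lines: gitt tpt leul fko efaym hfn eis clc gdceg tjj hsqg tljig
Final line 9: gdceg

Answer: gdceg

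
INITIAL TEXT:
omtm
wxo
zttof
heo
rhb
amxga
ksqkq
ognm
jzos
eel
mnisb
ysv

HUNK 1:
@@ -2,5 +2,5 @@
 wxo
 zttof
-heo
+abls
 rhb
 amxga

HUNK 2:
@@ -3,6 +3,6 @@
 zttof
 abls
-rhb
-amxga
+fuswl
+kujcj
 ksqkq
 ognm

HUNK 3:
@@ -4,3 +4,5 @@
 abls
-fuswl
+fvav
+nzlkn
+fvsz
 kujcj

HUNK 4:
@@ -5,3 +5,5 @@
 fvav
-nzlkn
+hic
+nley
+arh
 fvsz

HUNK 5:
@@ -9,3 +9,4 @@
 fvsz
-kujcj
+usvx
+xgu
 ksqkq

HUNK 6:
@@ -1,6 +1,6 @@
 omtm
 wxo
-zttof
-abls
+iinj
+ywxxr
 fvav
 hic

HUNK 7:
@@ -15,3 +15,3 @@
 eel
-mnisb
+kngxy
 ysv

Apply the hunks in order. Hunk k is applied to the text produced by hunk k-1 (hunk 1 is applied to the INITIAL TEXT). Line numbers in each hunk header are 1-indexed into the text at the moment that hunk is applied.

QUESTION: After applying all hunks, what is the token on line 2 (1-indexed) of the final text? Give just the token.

Hunk 1: at line 2 remove [heo] add [abls] -> 12 lines: omtm wxo zttof abls rhb amxga ksqkq ognm jzos eel mnisb ysv
Hunk 2: at line 3 remove [rhb,amxga] add [fuswl,kujcj] -> 12 lines: omtm wxo zttof abls fuswl kujcj ksqkq ognm jzos eel mnisb ysv
Hunk 3: at line 4 remove [fuswl] add [fvav,nzlkn,fvsz] -> 14 lines: omtm wxo zttof abls fvav nzlkn fvsz kujcj ksqkq ognm jzos eel mnisb ysv
Hunk 4: at line 5 remove [nzlkn] add [hic,nley,arh] -> 16 lines: omtm wxo zttof abls fvav hic nley arh fvsz kujcj ksqkq ognm jzos eel mnisb ysv
Hunk 5: at line 9 remove [kujcj] add [usvx,xgu] -> 17 lines: omtm wxo zttof abls fvav hic nley arh fvsz usvx xgu ksqkq ognm jzos eel mnisb ysv
Hunk 6: at line 1 remove [zttof,abls] add [iinj,ywxxr] -> 17 lines: omtm wxo iinj ywxxr fvav hic nley arh fvsz usvx xgu ksqkq ognm jzos eel mnisb ysv
Hunk 7: at line 15 remove [mnisb] add [kngxy] -> 17 lines: omtm wxo iinj ywxxr fvav hic nley arh fvsz usvx xgu ksqkq ognm jzos eel kngxy ysv
Final line 2: wxo

Answer: wxo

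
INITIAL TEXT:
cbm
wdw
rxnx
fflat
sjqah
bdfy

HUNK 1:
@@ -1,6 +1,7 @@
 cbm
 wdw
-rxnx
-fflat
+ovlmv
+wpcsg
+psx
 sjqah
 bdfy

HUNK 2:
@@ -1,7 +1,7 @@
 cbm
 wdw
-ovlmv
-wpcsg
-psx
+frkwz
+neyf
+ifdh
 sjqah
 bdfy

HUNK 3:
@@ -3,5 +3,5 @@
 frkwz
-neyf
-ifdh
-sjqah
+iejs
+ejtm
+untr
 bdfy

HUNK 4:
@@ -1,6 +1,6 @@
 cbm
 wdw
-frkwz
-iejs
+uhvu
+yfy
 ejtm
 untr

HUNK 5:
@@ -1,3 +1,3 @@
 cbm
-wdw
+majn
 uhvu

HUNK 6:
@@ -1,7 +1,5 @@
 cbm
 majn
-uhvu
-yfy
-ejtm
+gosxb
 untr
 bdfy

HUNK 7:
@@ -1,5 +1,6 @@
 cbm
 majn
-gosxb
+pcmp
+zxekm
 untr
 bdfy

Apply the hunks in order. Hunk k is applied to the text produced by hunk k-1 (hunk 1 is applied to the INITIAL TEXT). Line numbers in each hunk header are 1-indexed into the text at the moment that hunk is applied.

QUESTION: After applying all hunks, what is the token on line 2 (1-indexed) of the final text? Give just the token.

Hunk 1: at line 1 remove [rxnx,fflat] add [ovlmv,wpcsg,psx] -> 7 lines: cbm wdw ovlmv wpcsg psx sjqah bdfy
Hunk 2: at line 1 remove [ovlmv,wpcsg,psx] add [frkwz,neyf,ifdh] -> 7 lines: cbm wdw frkwz neyf ifdh sjqah bdfy
Hunk 3: at line 3 remove [neyf,ifdh,sjqah] add [iejs,ejtm,untr] -> 7 lines: cbm wdw frkwz iejs ejtm untr bdfy
Hunk 4: at line 1 remove [frkwz,iejs] add [uhvu,yfy] -> 7 lines: cbm wdw uhvu yfy ejtm untr bdfy
Hunk 5: at line 1 remove [wdw] add [majn] -> 7 lines: cbm majn uhvu yfy ejtm untr bdfy
Hunk 6: at line 1 remove [uhvu,yfy,ejtm] add [gosxb] -> 5 lines: cbm majn gosxb untr bdfy
Hunk 7: at line 1 remove [gosxb] add [pcmp,zxekm] -> 6 lines: cbm majn pcmp zxekm untr bdfy
Final line 2: majn

Answer: majn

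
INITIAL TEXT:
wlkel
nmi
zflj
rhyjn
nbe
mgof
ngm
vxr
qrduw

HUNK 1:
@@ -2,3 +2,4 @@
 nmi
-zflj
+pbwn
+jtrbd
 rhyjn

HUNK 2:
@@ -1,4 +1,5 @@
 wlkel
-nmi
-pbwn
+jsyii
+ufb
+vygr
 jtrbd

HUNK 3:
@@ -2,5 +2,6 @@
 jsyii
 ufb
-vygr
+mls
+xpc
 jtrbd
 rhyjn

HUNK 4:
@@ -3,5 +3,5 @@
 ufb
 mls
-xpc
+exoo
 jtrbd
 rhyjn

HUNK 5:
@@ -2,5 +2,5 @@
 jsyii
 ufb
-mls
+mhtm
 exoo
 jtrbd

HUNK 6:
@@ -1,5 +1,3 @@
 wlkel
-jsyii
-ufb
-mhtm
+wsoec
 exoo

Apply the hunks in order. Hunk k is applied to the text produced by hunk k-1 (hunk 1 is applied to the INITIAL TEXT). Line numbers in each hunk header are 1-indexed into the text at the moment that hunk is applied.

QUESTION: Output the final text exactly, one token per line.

Answer: wlkel
wsoec
exoo
jtrbd
rhyjn
nbe
mgof
ngm
vxr
qrduw

Derivation:
Hunk 1: at line 2 remove [zflj] add [pbwn,jtrbd] -> 10 lines: wlkel nmi pbwn jtrbd rhyjn nbe mgof ngm vxr qrduw
Hunk 2: at line 1 remove [nmi,pbwn] add [jsyii,ufb,vygr] -> 11 lines: wlkel jsyii ufb vygr jtrbd rhyjn nbe mgof ngm vxr qrduw
Hunk 3: at line 2 remove [vygr] add [mls,xpc] -> 12 lines: wlkel jsyii ufb mls xpc jtrbd rhyjn nbe mgof ngm vxr qrduw
Hunk 4: at line 3 remove [xpc] add [exoo] -> 12 lines: wlkel jsyii ufb mls exoo jtrbd rhyjn nbe mgof ngm vxr qrduw
Hunk 5: at line 2 remove [mls] add [mhtm] -> 12 lines: wlkel jsyii ufb mhtm exoo jtrbd rhyjn nbe mgof ngm vxr qrduw
Hunk 6: at line 1 remove [jsyii,ufb,mhtm] add [wsoec] -> 10 lines: wlkel wsoec exoo jtrbd rhyjn nbe mgof ngm vxr qrduw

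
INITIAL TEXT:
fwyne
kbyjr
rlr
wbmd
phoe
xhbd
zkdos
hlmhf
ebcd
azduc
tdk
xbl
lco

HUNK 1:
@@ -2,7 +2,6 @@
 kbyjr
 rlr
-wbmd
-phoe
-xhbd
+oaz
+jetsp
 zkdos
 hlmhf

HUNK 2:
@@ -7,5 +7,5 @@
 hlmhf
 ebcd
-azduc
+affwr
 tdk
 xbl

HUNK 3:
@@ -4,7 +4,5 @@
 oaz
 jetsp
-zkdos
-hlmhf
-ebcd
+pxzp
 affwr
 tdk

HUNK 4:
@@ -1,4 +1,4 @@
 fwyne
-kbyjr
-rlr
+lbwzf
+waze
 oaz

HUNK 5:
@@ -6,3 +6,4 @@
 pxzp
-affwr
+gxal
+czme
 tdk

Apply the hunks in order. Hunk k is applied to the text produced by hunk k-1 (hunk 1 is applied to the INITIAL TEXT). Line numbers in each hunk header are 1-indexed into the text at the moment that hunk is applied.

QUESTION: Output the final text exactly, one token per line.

Hunk 1: at line 2 remove [wbmd,phoe,xhbd] add [oaz,jetsp] -> 12 lines: fwyne kbyjr rlr oaz jetsp zkdos hlmhf ebcd azduc tdk xbl lco
Hunk 2: at line 7 remove [azduc] add [affwr] -> 12 lines: fwyne kbyjr rlr oaz jetsp zkdos hlmhf ebcd affwr tdk xbl lco
Hunk 3: at line 4 remove [zkdos,hlmhf,ebcd] add [pxzp] -> 10 lines: fwyne kbyjr rlr oaz jetsp pxzp affwr tdk xbl lco
Hunk 4: at line 1 remove [kbyjr,rlr] add [lbwzf,waze] -> 10 lines: fwyne lbwzf waze oaz jetsp pxzp affwr tdk xbl lco
Hunk 5: at line 6 remove [affwr] add [gxal,czme] -> 11 lines: fwyne lbwzf waze oaz jetsp pxzp gxal czme tdk xbl lco

Answer: fwyne
lbwzf
waze
oaz
jetsp
pxzp
gxal
czme
tdk
xbl
lco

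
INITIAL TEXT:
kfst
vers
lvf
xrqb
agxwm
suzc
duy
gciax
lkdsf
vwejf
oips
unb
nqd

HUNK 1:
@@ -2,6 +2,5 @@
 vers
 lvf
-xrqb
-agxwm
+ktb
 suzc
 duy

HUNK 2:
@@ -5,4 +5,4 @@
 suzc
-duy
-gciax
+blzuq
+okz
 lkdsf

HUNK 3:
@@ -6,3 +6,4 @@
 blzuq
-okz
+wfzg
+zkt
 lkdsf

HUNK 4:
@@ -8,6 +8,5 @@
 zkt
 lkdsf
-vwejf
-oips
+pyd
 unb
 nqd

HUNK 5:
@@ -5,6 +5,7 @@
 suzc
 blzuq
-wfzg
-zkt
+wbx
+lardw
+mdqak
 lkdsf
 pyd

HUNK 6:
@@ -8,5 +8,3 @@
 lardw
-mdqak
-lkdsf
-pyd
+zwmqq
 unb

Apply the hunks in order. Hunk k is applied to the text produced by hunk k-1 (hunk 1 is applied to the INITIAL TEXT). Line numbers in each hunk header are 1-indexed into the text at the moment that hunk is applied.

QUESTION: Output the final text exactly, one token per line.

Hunk 1: at line 2 remove [xrqb,agxwm] add [ktb] -> 12 lines: kfst vers lvf ktb suzc duy gciax lkdsf vwejf oips unb nqd
Hunk 2: at line 5 remove [duy,gciax] add [blzuq,okz] -> 12 lines: kfst vers lvf ktb suzc blzuq okz lkdsf vwejf oips unb nqd
Hunk 3: at line 6 remove [okz] add [wfzg,zkt] -> 13 lines: kfst vers lvf ktb suzc blzuq wfzg zkt lkdsf vwejf oips unb nqd
Hunk 4: at line 8 remove [vwejf,oips] add [pyd] -> 12 lines: kfst vers lvf ktb suzc blzuq wfzg zkt lkdsf pyd unb nqd
Hunk 5: at line 5 remove [wfzg,zkt] add [wbx,lardw,mdqak] -> 13 lines: kfst vers lvf ktb suzc blzuq wbx lardw mdqak lkdsf pyd unb nqd
Hunk 6: at line 8 remove [mdqak,lkdsf,pyd] add [zwmqq] -> 11 lines: kfst vers lvf ktb suzc blzuq wbx lardw zwmqq unb nqd

Answer: kfst
vers
lvf
ktb
suzc
blzuq
wbx
lardw
zwmqq
unb
nqd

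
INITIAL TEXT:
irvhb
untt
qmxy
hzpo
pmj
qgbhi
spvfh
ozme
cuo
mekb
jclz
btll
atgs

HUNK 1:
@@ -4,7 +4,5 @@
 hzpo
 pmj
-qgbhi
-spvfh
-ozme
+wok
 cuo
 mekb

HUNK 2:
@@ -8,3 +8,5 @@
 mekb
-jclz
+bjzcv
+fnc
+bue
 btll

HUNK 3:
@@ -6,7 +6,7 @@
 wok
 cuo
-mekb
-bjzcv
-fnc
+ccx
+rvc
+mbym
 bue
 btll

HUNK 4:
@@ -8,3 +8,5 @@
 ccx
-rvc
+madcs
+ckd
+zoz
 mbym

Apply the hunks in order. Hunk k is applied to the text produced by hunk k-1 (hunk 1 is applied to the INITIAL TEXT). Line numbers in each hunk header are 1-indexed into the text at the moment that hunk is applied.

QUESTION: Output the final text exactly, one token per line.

Hunk 1: at line 4 remove [qgbhi,spvfh,ozme] add [wok] -> 11 lines: irvhb untt qmxy hzpo pmj wok cuo mekb jclz btll atgs
Hunk 2: at line 8 remove [jclz] add [bjzcv,fnc,bue] -> 13 lines: irvhb untt qmxy hzpo pmj wok cuo mekb bjzcv fnc bue btll atgs
Hunk 3: at line 6 remove [mekb,bjzcv,fnc] add [ccx,rvc,mbym] -> 13 lines: irvhb untt qmxy hzpo pmj wok cuo ccx rvc mbym bue btll atgs
Hunk 4: at line 8 remove [rvc] add [madcs,ckd,zoz] -> 15 lines: irvhb untt qmxy hzpo pmj wok cuo ccx madcs ckd zoz mbym bue btll atgs

Answer: irvhb
untt
qmxy
hzpo
pmj
wok
cuo
ccx
madcs
ckd
zoz
mbym
bue
btll
atgs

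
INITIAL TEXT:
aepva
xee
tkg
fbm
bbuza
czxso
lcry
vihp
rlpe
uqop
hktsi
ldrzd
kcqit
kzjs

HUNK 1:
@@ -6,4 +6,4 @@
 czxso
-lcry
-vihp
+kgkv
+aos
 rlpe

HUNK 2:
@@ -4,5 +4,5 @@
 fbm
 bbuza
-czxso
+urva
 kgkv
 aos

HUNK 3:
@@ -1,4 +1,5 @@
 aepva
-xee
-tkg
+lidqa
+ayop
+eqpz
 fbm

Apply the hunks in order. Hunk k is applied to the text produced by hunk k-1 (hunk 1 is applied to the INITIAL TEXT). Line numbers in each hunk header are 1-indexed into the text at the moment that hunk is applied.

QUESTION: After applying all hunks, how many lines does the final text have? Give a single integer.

Hunk 1: at line 6 remove [lcry,vihp] add [kgkv,aos] -> 14 lines: aepva xee tkg fbm bbuza czxso kgkv aos rlpe uqop hktsi ldrzd kcqit kzjs
Hunk 2: at line 4 remove [czxso] add [urva] -> 14 lines: aepva xee tkg fbm bbuza urva kgkv aos rlpe uqop hktsi ldrzd kcqit kzjs
Hunk 3: at line 1 remove [xee,tkg] add [lidqa,ayop,eqpz] -> 15 lines: aepva lidqa ayop eqpz fbm bbuza urva kgkv aos rlpe uqop hktsi ldrzd kcqit kzjs
Final line count: 15

Answer: 15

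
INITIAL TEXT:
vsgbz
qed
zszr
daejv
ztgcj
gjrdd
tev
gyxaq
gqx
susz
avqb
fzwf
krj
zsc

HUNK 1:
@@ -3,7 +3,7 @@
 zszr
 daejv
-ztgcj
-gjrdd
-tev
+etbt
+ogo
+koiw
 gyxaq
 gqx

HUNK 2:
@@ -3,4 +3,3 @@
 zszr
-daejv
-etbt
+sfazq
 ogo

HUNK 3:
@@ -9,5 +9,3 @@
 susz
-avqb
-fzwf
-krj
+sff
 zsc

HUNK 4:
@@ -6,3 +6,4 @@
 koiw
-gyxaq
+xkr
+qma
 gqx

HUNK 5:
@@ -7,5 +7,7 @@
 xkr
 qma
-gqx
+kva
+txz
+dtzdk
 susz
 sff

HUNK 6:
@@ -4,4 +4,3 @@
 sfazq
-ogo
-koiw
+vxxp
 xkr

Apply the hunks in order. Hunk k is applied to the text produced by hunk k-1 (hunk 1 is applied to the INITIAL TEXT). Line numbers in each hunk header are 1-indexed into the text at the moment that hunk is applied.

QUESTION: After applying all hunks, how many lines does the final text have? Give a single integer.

Answer: 13

Derivation:
Hunk 1: at line 3 remove [ztgcj,gjrdd,tev] add [etbt,ogo,koiw] -> 14 lines: vsgbz qed zszr daejv etbt ogo koiw gyxaq gqx susz avqb fzwf krj zsc
Hunk 2: at line 3 remove [daejv,etbt] add [sfazq] -> 13 lines: vsgbz qed zszr sfazq ogo koiw gyxaq gqx susz avqb fzwf krj zsc
Hunk 3: at line 9 remove [avqb,fzwf,krj] add [sff] -> 11 lines: vsgbz qed zszr sfazq ogo koiw gyxaq gqx susz sff zsc
Hunk 4: at line 6 remove [gyxaq] add [xkr,qma] -> 12 lines: vsgbz qed zszr sfazq ogo koiw xkr qma gqx susz sff zsc
Hunk 5: at line 7 remove [gqx] add [kva,txz,dtzdk] -> 14 lines: vsgbz qed zszr sfazq ogo koiw xkr qma kva txz dtzdk susz sff zsc
Hunk 6: at line 4 remove [ogo,koiw] add [vxxp] -> 13 lines: vsgbz qed zszr sfazq vxxp xkr qma kva txz dtzdk susz sff zsc
Final line count: 13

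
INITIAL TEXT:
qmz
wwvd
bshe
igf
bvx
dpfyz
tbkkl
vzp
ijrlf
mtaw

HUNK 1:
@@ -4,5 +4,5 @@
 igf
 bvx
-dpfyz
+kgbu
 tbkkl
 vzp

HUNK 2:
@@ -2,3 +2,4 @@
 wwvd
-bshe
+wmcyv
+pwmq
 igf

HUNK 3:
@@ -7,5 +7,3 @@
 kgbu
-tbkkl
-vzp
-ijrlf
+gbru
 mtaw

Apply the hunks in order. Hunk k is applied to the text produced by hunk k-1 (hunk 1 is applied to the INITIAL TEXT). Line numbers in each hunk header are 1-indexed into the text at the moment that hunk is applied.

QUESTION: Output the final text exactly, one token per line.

Hunk 1: at line 4 remove [dpfyz] add [kgbu] -> 10 lines: qmz wwvd bshe igf bvx kgbu tbkkl vzp ijrlf mtaw
Hunk 2: at line 2 remove [bshe] add [wmcyv,pwmq] -> 11 lines: qmz wwvd wmcyv pwmq igf bvx kgbu tbkkl vzp ijrlf mtaw
Hunk 3: at line 7 remove [tbkkl,vzp,ijrlf] add [gbru] -> 9 lines: qmz wwvd wmcyv pwmq igf bvx kgbu gbru mtaw

Answer: qmz
wwvd
wmcyv
pwmq
igf
bvx
kgbu
gbru
mtaw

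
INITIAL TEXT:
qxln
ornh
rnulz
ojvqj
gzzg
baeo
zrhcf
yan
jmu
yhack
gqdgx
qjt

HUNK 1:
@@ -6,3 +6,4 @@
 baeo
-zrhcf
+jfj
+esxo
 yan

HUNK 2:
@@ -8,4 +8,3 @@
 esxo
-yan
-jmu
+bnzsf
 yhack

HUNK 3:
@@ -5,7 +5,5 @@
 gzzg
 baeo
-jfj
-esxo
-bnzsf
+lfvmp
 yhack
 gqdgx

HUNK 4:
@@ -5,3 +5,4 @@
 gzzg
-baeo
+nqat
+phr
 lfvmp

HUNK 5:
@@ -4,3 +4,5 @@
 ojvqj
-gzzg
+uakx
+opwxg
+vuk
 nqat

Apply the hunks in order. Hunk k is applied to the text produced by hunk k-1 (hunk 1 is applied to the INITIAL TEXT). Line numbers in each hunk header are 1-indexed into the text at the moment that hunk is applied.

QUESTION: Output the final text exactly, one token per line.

Hunk 1: at line 6 remove [zrhcf] add [jfj,esxo] -> 13 lines: qxln ornh rnulz ojvqj gzzg baeo jfj esxo yan jmu yhack gqdgx qjt
Hunk 2: at line 8 remove [yan,jmu] add [bnzsf] -> 12 lines: qxln ornh rnulz ojvqj gzzg baeo jfj esxo bnzsf yhack gqdgx qjt
Hunk 3: at line 5 remove [jfj,esxo,bnzsf] add [lfvmp] -> 10 lines: qxln ornh rnulz ojvqj gzzg baeo lfvmp yhack gqdgx qjt
Hunk 4: at line 5 remove [baeo] add [nqat,phr] -> 11 lines: qxln ornh rnulz ojvqj gzzg nqat phr lfvmp yhack gqdgx qjt
Hunk 5: at line 4 remove [gzzg] add [uakx,opwxg,vuk] -> 13 lines: qxln ornh rnulz ojvqj uakx opwxg vuk nqat phr lfvmp yhack gqdgx qjt

Answer: qxln
ornh
rnulz
ojvqj
uakx
opwxg
vuk
nqat
phr
lfvmp
yhack
gqdgx
qjt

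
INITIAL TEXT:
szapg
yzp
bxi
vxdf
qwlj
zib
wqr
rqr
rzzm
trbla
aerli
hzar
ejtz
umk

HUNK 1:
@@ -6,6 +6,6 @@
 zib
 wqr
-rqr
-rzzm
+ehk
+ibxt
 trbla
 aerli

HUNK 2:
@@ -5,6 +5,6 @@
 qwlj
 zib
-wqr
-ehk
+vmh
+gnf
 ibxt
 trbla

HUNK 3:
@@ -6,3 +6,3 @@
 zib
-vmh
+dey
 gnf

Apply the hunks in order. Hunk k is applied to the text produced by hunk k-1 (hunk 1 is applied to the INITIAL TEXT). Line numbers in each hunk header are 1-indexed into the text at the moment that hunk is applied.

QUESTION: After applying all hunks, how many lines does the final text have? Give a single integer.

Answer: 14

Derivation:
Hunk 1: at line 6 remove [rqr,rzzm] add [ehk,ibxt] -> 14 lines: szapg yzp bxi vxdf qwlj zib wqr ehk ibxt trbla aerli hzar ejtz umk
Hunk 2: at line 5 remove [wqr,ehk] add [vmh,gnf] -> 14 lines: szapg yzp bxi vxdf qwlj zib vmh gnf ibxt trbla aerli hzar ejtz umk
Hunk 3: at line 6 remove [vmh] add [dey] -> 14 lines: szapg yzp bxi vxdf qwlj zib dey gnf ibxt trbla aerli hzar ejtz umk
Final line count: 14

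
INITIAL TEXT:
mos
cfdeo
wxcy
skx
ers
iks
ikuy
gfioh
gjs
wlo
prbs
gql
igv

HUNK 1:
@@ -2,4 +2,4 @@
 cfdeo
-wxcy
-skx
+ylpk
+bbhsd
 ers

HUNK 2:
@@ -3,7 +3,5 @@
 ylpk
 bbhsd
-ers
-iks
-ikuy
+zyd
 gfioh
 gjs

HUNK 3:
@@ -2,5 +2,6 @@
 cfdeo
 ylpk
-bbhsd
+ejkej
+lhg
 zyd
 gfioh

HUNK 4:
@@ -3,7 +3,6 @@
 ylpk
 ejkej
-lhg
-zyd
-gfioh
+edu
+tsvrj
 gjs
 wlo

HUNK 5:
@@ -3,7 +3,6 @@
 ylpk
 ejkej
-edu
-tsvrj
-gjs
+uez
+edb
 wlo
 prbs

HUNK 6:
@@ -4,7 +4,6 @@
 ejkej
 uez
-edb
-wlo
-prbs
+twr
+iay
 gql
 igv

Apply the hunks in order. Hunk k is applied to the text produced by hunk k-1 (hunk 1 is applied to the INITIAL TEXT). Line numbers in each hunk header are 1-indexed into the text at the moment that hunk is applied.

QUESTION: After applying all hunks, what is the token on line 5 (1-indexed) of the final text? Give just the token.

Answer: uez

Derivation:
Hunk 1: at line 2 remove [wxcy,skx] add [ylpk,bbhsd] -> 13 lines: mos cfdeo ylpk bbhsd ers iks ikuy gfioh gjs wlo prbs gql igv
Hunk 2: at line 3 remove [ers,iks,ikuy] add [zyd] -> 11 lines: mos cfdeo ylpk bbhsd zyd gfioh gjs wlo prbs gql igv
Hunk 3: at line 2 remove [bbhsd] add [ejkej,lhg] -> 12 lines: mos cfdeo ylpk ejkej lhg zyd gfioh gjs wlo prbs gql igv
Hunk 4: at line 3 remove [lhg,zyd,gfioh] add [edu,tsvrj] -> 11 lines: mos cfdeo ylpk ejkej edu tsvrj gjs wlo prbs gql igv
Hunk 5: at line 3 remove [edu,tsvrj,gjs] add [uez,edb] -> 10 lines: mos cfdeo ylpk ejkej uez edb wlo prbs gql igv
Hunk 6: at line 4 remove [edb,wlo,prbs] add [twr,iay] -> 9 lines: mos cfdeo ylpk ejkej uez twr iay gql igv
Final line 5: uez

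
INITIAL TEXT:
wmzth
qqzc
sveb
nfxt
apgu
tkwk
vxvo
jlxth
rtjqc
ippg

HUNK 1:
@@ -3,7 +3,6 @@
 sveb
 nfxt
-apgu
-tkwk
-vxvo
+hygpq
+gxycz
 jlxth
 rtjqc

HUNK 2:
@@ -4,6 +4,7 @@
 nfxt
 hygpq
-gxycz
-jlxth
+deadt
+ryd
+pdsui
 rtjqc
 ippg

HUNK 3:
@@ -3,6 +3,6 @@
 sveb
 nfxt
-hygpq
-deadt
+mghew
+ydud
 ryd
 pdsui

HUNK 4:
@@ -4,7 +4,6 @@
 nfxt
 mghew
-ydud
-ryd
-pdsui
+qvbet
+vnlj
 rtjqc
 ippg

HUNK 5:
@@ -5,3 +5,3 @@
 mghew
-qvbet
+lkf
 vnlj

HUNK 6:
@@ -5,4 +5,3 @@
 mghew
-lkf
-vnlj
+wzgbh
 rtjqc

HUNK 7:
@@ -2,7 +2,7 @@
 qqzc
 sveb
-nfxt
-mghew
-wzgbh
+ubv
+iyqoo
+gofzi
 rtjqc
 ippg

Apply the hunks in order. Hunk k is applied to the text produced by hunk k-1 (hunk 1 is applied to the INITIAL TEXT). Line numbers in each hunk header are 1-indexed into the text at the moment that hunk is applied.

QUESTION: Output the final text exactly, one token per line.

Hunk 1: at line 3 remove [apgu,tkwk,vxvo] add [hygpq,gxycz] -> 9 lines: wmzth qqzc sveb nfxt hygpq gxycz jlxth rtjqc ippg
Hunk 2: at line 4 remove [gxycz,jlxth] add [deadt,ryd,pdsui] -> 10 lines: wmzth qqzc sveb nfxt hygpq deadt ryd pdsui rtjqc ippg
Hunk 3: at line 3 remove [hygpq,deadt] add [mghew,ydud] -> 10 lines: wmzth qqzc sveb nfxt mghew ydud ryd pdsui rtjqc ippg
Hunk 4: at line 4 remove [ydud,ryd,pdsui] add [qvbet,vnlj] -> 9 lines: wmzth qqzc sveb nfxt mghew qvbet vnlj rtjqc ippg
Hunk 5: at line 5 remove [qvbet] add [lkf] -> 9 lines: wmzth qqzc sveb nfxt mghew lkf vnlj rtjqc ippg
Hunk 6: at line 5 remove [lkf,vnlj] add [wzgbh] -> 8 lines: wmzth qqzc sveb nfxt mghew wzgbh rtjqc ippg
Hunk 7: at line 2 remove [nfxt,mghew,wzgbh] add [ubv,iyqoo,gofzi] -> 8 lines: wmzth qqzc sveb ubv iyqoo gofzi rtjqc ippg

Answer: wmzth
qqzc
sveb
ubv
iyqoo
gofzi
rtjqc
ippg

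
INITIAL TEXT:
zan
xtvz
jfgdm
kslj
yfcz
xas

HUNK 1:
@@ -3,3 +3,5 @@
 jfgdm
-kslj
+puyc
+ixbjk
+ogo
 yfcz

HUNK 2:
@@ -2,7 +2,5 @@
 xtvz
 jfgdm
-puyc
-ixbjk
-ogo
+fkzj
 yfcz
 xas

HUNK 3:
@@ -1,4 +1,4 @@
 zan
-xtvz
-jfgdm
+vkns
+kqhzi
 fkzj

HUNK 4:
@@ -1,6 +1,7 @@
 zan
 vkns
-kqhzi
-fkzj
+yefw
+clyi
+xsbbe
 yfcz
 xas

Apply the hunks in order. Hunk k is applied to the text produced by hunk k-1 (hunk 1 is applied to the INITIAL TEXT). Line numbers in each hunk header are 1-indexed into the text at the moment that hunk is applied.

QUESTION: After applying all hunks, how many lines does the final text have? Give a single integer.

Hunk 1: at line 3 remove [kslj] add [puyc,ixbjk,ogo] -> 8 lines: zan xtvz jfgdm puyc ixbjk ogo yfcz xas
Hunk 2: at line 2 remove [puyc,ixbjk,ogo] add [fkzj] -> 6 lines: zan xtvz jfgdm fkzj yfcz xas
Hunk 3: at line 1 remove [xtvz,jfgdm] add [vkns,kqhzi] -> 6 lines: zan vkns kqhzi fkzj yfcz xas
Hunk 4: at line 1 remove [kqhzi,fkzj] add [yefw,clyi,xsbbe] -> 7 lines: zan vkns yefw clyi xsbbe yfcz xas
Final line count: 7

Answer: 7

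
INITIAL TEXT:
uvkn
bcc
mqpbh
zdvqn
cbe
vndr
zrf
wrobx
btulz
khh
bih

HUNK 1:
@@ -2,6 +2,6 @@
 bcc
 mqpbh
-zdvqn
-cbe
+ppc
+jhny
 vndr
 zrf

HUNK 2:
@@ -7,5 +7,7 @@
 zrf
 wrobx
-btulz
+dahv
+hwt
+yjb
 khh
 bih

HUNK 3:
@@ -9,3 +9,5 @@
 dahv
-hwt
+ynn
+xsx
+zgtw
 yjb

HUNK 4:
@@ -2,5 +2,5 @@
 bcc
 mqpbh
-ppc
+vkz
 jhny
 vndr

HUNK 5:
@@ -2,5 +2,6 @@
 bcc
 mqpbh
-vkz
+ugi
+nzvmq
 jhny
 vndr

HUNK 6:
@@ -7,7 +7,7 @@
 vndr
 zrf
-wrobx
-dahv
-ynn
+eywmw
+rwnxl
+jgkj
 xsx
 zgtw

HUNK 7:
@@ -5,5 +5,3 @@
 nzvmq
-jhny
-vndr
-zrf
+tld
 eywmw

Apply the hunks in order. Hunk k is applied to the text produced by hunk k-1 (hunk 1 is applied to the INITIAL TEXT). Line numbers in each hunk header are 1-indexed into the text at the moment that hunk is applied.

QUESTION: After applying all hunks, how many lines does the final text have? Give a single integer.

Answer: 14

Derivation:
Hunk 1: at line 2 remove [zdvqn,cbe] add [ppc,jhny] -> 11 lines: uvkn bcc mqpbh ppc jhny vndr zrf wrobx btulz khh bih
Hunk 2: at line 7 remove [btulz] add [dahv,hwt,yjb] -> 13 lines: uvkn bcc mqpbh ppc jhny vndr zrf wrobx dahv hwt yjb khh bih
Hunk 3: at line 9 remove [hwt] add [ynn,xsx,zgtw] -> 15 lines: uvkn bcc mqpbh ppc jhny vndr zrf wrobx dahv ynn xsx zgtw yjb khh bih
Hunk 4: at line 2 remove [ppc] add [vkz] -> 15 lines: uvkn bcc mqpbh vkz jhny vndr zrf wrobx dahv ynn xsx zgtw yjb khh bih
Hunk 5: at line 2 remove [vkz] add [ugi,nzvmq] -> 16 lines: uvkn bcc mqpbh ugi nzvmq jhny vndr zrf wrobx dahv ynn xsx zgtw yjb khh bih
Hunk 6: at line 7 remove [wrobx,dahv,ynn] add [eywmw,rwnxl,jgkj] -> 16 lines: uvkn bcc mqpbh ugi nzvmq jhny vndr zrf eywmw rwnxl jgkj xsx zgtw yjb khh bih
Hunk 7: at line 5 remove [jhny,vndr,zrf] add [tld] -> 14 lines: uvkn bcc mqpbh ugi nzvmq tld eywmw rwnxl jgkj xsx zgtw yjb khh bih
Final line count: 14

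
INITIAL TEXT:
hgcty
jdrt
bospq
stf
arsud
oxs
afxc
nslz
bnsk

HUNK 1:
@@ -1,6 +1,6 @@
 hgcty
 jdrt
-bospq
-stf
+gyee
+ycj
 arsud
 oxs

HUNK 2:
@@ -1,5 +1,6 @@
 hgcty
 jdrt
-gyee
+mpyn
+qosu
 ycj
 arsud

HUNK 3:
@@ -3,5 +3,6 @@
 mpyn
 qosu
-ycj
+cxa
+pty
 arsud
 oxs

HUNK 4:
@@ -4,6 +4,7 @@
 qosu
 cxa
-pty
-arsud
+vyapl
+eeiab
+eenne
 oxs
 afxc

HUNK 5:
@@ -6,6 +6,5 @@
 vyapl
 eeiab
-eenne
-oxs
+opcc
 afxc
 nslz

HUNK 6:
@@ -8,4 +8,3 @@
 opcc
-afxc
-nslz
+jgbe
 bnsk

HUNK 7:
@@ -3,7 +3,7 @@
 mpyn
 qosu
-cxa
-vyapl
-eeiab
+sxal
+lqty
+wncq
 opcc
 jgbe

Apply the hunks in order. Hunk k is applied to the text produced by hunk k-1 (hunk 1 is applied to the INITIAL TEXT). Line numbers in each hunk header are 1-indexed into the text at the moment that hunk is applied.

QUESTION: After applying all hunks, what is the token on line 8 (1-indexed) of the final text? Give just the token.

Hunk 1: at line 1 remove [bospq,stf] add [gyee,ycj] -> 9 lines: hgcty jdrt gyee ycj arsud oxs afxc nslz bnsk
Hunk 2: at line 1 remove [gyee] add [mpyn,qosu] -> 10 lines: hgcty jdrt mpyn qosu ycj arsud oxs afxc nslz bnsk
Hunk 3: at line 3 remove [ycj] add [cxa,pty] -> 11 lines: hgcty jdrt mpyn qosu cxa pty arsud oxs afxc nslz bnsk
Hunk 4: at line 4 remove [pty,arsud] add [vyapl,eeiab,eenne] -> 12 lines: hgcty jdrt mpyn qosu cxa vyapl eeiab eenne oxs afxc nslz bnsk
Hunk 5: at line 6 remove [eenne,oxs] add [opcc] -> 11 lines: hgcty jdrt mpyn qosu cxa vyapl eeiab opcc afxc nslz bnsk
Hunk 6: at line 8 remove [afxc,nslz] add [jgbe] -> 10 lines: hgcty jdrt mpyn qosu cxa vyapl eeiab opcc jgbe bnsk
Hunk 7: at line 3 remove [cxa,vyapl,eeiab] add [sxal,lqty,wncq] -> 10 lines: hgcty jdrt mpyn qosu sxal lqty wncq opcc jgbe bnsk
Final line 8: opcc

Answer: opcc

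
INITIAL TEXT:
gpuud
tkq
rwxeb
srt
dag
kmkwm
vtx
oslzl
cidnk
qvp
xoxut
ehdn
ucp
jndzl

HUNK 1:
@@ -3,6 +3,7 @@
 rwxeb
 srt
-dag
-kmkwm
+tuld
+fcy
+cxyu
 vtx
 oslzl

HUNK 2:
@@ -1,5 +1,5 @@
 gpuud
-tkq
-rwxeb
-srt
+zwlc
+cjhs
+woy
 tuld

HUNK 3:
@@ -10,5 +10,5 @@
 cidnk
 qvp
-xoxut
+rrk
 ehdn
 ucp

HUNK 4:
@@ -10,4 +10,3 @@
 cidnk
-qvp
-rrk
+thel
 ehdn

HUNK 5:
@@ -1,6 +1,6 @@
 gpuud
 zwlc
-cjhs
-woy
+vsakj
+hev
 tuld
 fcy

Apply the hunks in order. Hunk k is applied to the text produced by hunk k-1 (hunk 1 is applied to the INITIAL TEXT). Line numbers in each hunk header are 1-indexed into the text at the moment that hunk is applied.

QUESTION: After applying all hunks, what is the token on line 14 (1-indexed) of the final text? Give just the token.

Answer: jndzl

Derivation:
Hunk 1: at line 3 remove [dag,kmkwm] add [tuld,fcy,cxyu] -> 15 lines: gpuud tkq rwxeb srt tuld fcy cxyu vtx oslzl cidnk qvp xoxut ehdn ucp jndzl
Hunk 2: at line 1 remove [tkq,rwxeb,srt] add [zwlc,cjhs,woy] -> 15 lines: gpuud zwlc cjhs woy tuld fcy cxyu vtx oslzl cidnk qvp xoxut ehdn ucp jndzl
Hunk 3: at line 10 remove [xoxut] add [rrk] -> 15 lines: gpuud zwlc cjhs woy tuld fcy cxyu vtx oslzl cidnk qvp rrk ehdn ucp jndzl
Hunk 4: at line 10 remove [qvp,rrk] add [thel] -> 14 lines: gpuud zwlc cjhs woy tuld fcy cxyu vtx oslzl cidnk thel ehdn ucp jndzl
Hunk 5: at line 1 remove [cjhs,woy] add [vsakj,hev] -> 14 lines: gpuud zwlc vsakj hev tuld fcy cxyu vtx oslzl cidnk thel ehdn ucp jndzl
Final line 14: jndzl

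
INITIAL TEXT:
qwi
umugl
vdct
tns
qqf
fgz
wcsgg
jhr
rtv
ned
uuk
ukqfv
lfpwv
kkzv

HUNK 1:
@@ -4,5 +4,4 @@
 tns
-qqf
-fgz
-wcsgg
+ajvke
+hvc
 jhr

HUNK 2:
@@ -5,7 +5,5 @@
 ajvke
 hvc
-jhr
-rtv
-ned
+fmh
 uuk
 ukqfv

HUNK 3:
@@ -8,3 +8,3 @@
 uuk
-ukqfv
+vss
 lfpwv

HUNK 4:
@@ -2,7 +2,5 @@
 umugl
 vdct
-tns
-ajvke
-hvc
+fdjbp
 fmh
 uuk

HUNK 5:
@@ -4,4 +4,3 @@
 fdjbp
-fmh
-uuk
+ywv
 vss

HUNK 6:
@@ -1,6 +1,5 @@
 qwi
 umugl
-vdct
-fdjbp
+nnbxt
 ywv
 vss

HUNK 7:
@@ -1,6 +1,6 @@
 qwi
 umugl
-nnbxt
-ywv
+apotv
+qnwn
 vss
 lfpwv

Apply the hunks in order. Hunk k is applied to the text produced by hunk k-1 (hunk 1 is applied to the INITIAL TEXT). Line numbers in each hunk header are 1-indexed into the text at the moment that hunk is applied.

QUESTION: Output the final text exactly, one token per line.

Answer: qwi
umugl
apotv
qnwn
vss
lfpwv
kkzv

Derivation:
Hunk 1: at line 4 remove [qqf,fgz,wcsgg] add [ajvke,hvc] -> 13 lines: qwi umugl vdct tns ajvke hvc jhr rtv ned uuk ukqfv lfpwv kkzv
Hunk 2: at line 5 remove [jhr,rtv,ned] add [fmh] -> 11 lines: qwi umugl vdct tns ajvke hvc fmh uuk ukqfv lfpwv kkzv
Hunk 3: at line 8 remove [ukqfv] add [vss] -> 11 lines: qwi umugl vdct tns ajvke hvc fmh uuk vss lfpwv kkzv
Hunk 4: at line 2 remove [tns,ajvke,hvc] add [fdjbp] -> 9 lines: qwi umugl vdct fdjbp fmh uuk vss lfpwv kkzv
Hunk 5: at line 4 remove [fmh,uuk] add [ywv] -> 8 lines: qwi umugl vdct fdjbp ywv vss lfpwv kkzv
Hunk 6: at line 1 remove [vdct,fdjbp] add [nnbxt] -> 7 lines: qwi umugl nnbxt ywv vss lfpwv kkzv
Hunk 7: at line 1 remove [nnbxt,ywv] add [apotv,qnwn] -> 7 lines: qwi umugl apotv qnwn vss lfpwv kkzv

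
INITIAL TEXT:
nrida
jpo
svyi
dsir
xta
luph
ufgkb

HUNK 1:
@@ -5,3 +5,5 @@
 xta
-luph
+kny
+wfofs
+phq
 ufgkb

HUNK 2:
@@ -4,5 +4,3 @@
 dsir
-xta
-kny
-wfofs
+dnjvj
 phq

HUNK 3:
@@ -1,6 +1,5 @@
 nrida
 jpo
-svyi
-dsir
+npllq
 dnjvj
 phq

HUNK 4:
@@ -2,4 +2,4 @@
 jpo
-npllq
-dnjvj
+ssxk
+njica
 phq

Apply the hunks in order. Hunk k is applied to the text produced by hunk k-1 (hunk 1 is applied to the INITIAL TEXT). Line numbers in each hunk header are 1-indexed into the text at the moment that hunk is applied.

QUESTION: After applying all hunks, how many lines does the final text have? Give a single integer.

Answer: 6

Derivation:
Hunk 1: at line 5 remove [luph] add [kny,wfofs,phq] -> 9 lines: nrida jpo svyi dsir xta kny wfofs phq ufgkb
Hunk 2: at line 4 remove [xta,kny,wfofs] add [dnjvj] -> 7 lines: nrida jpo svyi dsir dnjvj phq ufgkb
Hunk 3: at line 1 remove [svyi,dsir] add [npllq] -> 6 lines: nrida jpo npllq dnjvj phq ufgkb
Hunk 4: at line 2 remove [npllq,dnjvj] add [ssxk,njica] -> 6 lines: nrida jpo ssxk njica phq ufgkb
Final line count: 6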